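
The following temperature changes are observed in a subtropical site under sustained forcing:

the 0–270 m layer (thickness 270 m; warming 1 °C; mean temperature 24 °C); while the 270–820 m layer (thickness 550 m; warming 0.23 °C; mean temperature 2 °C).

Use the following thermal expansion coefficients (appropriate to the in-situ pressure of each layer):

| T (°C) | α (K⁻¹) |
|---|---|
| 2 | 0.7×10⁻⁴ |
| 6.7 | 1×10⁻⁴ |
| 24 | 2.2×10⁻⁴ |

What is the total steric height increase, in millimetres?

68.3 mm

Layer 1 at 24 °C → α = 2.2×10⁻⁴ K⁻¹
Layer 2 at 2 °C → α = 0.7×10⁻⁴ K⁻¹
0–270 m: 270 × 2.2×10⁻⁴ × 1 = 0.05940 m
270–820 m: 0.7×10⁻⁴ × 0.23 × 550 = 0.008855 m
Δh = 0.05940 + 0.008855 = 0.068255 m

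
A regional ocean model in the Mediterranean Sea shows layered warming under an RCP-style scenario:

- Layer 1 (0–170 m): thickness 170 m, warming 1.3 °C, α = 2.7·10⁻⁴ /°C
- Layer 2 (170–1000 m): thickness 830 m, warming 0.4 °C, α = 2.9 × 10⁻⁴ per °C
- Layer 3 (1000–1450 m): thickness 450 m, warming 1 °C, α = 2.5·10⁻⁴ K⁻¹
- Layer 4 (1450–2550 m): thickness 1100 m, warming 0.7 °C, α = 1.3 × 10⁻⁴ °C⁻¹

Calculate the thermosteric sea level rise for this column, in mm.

Δh = 369 mm

0–170 m: 1.3 × 170 × 2.7×10⁻⁴ = 0.05967 m
170–1000 m: 2.9×10⁻⁴ × 830 × 0.4 = 0.09628 m
2.5×10⁻⁴ × 450 × 1 = 0.11250 m
Layer 4: 1.3×10⁻⁴ × 0.7 × 1100 = 0.10010 m
Δh = 0.05967 + 0.09628 + 0.11250 + 0.10010 = 0.36855 m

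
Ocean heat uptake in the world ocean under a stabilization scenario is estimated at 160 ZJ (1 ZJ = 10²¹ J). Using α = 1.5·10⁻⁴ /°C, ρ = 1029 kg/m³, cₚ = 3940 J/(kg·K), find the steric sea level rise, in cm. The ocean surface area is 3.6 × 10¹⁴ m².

Per unit area: Q = 160×10²¹ / (3.6×10¹⁴) ≈ 4.444×10⁸ J/m²
Δh = αQ/(ρcₚ) = 1.5×10⁻⁴ × 4.444×10⁸ / (1029 × 3940) ≈ 0.016442 m

about 1.64 cm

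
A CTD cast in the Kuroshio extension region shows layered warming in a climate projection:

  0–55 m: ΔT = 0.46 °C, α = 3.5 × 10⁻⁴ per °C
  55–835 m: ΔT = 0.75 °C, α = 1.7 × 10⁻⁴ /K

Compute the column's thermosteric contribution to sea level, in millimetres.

Δh ≈ 108 mm

3.5×10⁻⁴ × 0.46 × 55 = 0.008855 m
Layer 2: 1.7×10⁻⁴ × 780 × 0.75 = 0.09945 m
Δh = 0.008855 + 0.09945 = 0.108305 m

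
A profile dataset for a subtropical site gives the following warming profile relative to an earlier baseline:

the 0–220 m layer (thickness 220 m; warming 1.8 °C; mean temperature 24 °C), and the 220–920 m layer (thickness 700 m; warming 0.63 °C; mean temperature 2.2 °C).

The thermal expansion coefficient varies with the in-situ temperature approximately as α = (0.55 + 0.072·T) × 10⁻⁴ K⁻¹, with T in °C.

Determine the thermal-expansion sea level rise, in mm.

about 120 mm

Layer 1: α = (0.55 + 0.072×24)×10⁻⁴ = 2.278×10⁻⁴ K⁻¹
Layer 2: α = (0.55 + 0.072×2.2)×10⁻⁴ = 0.7084×10⁻⁴ K⁻¹
Layer 1: 1.8 × 2.278×10⁻⁴ × 220 = 0.0902088 m
220–920 m: 0.63 × 0.7084×10⁻⁴ × 700 = 0.03124044 m
Δh = 0.0902088 + 0.03124044 = 0.12144924 m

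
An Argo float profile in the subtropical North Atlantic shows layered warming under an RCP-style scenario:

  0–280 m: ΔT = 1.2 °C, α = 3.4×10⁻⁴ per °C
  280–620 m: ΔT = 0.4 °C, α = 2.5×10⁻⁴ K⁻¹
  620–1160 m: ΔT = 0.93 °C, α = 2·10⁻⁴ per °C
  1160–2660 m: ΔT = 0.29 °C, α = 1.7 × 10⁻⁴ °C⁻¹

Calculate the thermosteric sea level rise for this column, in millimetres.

Δh ≈ 323 mm

Layer 1: 280 × 3.4×10⁻⁴ × 1.2 = 0.11424 m
280–620 m: 2.5×10⁻⁴ × 340 × 0.4 = 0.03400 m
0.93 × 540 × 2×10⁻⁴ = 0.10044 m
1160–2660 m: 1500 × 0.29 × 1.7×10⁻⁴ = 0.07395 m
Δh = 0.11424 + 0.03400 + 0.10044 + 0.07395 = 0.32263 m ≈ 323 mm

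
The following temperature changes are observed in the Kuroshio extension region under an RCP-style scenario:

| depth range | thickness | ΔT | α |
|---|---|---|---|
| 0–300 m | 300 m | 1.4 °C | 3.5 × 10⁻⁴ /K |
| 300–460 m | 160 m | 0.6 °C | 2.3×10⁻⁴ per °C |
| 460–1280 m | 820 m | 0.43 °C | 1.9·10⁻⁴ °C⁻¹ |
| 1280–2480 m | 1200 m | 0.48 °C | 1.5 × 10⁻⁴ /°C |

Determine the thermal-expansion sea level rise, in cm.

Δh ≈ 32.2 cm

0–300 m: 3.5×10⁻⁴ × 1.4 × 300 = 0.14700 m
300–460 m: 160 × 0.6 × 2.3×10⁻⁴ = 0.02208 m
Layer 3: 820 × 0.43 × 1.9×10⁻⁴ = 0.066994 m
1200 × 0.48 × 1.5×10⁻⁴ = 0.08640 m
Δh = 0.14700 + 0.02208 + 0.066994 + 0.08640 = 0.322474 m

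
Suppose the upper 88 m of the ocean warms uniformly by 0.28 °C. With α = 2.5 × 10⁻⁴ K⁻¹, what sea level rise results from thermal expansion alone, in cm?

about 0.62 cm

Δh = αΔT·H = 2.5×10⁻⁴ × 0.28 × 88 = 0.00616 m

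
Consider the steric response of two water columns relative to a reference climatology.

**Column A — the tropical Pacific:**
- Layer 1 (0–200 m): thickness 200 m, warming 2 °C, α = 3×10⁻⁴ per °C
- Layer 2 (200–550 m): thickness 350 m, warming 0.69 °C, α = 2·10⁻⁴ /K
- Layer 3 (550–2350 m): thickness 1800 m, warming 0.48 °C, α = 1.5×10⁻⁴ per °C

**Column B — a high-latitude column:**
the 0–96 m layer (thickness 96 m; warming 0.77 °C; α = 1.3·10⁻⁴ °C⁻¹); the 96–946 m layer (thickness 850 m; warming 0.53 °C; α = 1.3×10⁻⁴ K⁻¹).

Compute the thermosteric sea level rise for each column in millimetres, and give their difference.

A: 300 mm; B: 68 mm; difference 230 mm

A 0–200 m: 2 × 3×10⁻⁴ × 200 = 0.12000 m
A Layer 2: 0.69 × 350 × 2×10⁻⁴ = 0.04830 m
A 550–2350 m: 1.5×10⁻⁴ × 0.48 × 1800 = 0.12960 m
A total: 0.29790 m
B 0–96 m: 1.3×10⁻⁴ × 96 × 0.77 = 0.0096096 m
B Layer 2: 1.3×10⁻⁴ × 0.53 × 850 = 0.058565 m
B total: 0.0681746 m
Difference: 0.29790 − 0.0681746 = 0.2297254 m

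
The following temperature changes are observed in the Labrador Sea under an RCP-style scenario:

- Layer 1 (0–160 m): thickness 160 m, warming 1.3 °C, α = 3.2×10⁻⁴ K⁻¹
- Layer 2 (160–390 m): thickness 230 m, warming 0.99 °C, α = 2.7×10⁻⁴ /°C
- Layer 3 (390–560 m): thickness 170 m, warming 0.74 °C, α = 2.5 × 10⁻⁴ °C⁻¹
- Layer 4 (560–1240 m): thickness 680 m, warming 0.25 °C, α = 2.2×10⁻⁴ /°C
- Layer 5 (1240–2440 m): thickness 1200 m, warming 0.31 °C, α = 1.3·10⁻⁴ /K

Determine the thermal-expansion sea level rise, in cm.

25 cm

Layer 1: 3.2×10⁻⁴ × 1.3 × 160 = 0.06656 m
Layer 2: 0.99 × 2.7×10⁻⁴ × 230 = 0.061479 m
170 × 0.74 × 2.5×10⁻⁴ = 0.03145 m
2.2×10⁻⁴ × 680 × 0.25 = 0.03740 m
1240–2440 m: 1.3×10⁻⁴ × 1200 × 0.31 = 0.04836 m
Δh = 0.06656 + 0.061479 + 0.03145 + 0.03740 + 0.04836 = 0.245249 m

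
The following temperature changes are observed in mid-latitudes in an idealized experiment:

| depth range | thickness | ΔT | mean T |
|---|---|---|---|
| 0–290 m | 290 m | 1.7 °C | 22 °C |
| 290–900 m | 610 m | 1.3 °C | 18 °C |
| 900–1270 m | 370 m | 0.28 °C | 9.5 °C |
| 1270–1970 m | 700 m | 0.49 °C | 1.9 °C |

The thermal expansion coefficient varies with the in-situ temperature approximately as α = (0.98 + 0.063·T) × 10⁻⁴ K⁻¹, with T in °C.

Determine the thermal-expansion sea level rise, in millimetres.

Δh = 340 mm

Layer 1: α = (0.98 + 0.063×22)×10⁻⁴ = 2.366×10⁻⁴ K⁻¹
Layer 2: α = (0.98 + 0.063×18)×10⁻⁴ = 2.114×10⁻⁴ K⁻¹
Layer 3: α = (0.98 + 0.063×9.5)×10⁻⁴ = 1.5785×10⁻⁴ K⁻¹
Layer 4: α = (0.98 + 0.063×1.9)×10⁻⁴ = 1.0997×10⁻⁴ K⁻¹
1.7 × 290 × 2.366×10⁻⁴ = 0.1166438 m
2.114×10⁻⁴ × 610 × 1.3 = 0.1676402 m
900–1270 m: 1.5785×10⁻⁴ × 370 × 0.28 = 0.01635326 m
0.49 × 700 × 1.0997×10⁻⁴ = 0.03771971 m
Δh = 0.1166438 + 0.1676402 + 0.01635326 + 0.03771971 = 0.33835697 m ≈ 340 mm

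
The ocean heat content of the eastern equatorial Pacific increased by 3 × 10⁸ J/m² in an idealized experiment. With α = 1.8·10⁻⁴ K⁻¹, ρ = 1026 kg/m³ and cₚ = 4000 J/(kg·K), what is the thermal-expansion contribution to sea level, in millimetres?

Δh ≈ 13 mm

Δh = αQ/(ρcₚ) = 1.8×10⁻⁴ × 3×10⁸ / (1026 × 4000) ≈ 0.013158 m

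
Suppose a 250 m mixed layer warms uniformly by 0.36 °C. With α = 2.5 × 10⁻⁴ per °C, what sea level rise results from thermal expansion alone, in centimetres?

Δh = αΔT·H = 2.5×10⁻⁴ × 0.36 × 250 = 0.02250 m

Δh ≈ 2.25 cm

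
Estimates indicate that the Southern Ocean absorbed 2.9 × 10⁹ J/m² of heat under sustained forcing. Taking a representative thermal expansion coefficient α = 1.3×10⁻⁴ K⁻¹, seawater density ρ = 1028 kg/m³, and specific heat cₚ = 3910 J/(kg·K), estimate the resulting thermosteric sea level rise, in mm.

Δh = αQ/(ρcₚ) = 1.3×10⁻⁴ × 2.9×10⁹ / (1028 × 3910) ≈ 0.093793 m

Δh ≈ 93.8 mm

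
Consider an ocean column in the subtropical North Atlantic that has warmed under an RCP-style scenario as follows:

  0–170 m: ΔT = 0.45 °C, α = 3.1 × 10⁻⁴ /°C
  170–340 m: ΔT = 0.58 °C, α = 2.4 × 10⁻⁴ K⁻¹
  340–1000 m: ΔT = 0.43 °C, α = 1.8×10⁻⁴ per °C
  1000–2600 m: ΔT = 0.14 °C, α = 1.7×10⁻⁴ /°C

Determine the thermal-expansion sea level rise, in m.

0–170 m: 170 × 3.1×10⁻⁴ × 0.45 = 0.023715 m
Layer 2: 2.4×10⁻⁴ × 170 × 0.58 = 0.023664 m
340–1000 m: 660 × 0.43 × 1.8×10⁻⁴ = 0.051084 m
0.14 × 1.7×10⁻⁴ × 1600 = 0.03808 m
Δh = 0.023715 + 0.023664 + 0.051084 + 0.03808 = 0.136543 m ≈ 0.137 m

about 0.137 m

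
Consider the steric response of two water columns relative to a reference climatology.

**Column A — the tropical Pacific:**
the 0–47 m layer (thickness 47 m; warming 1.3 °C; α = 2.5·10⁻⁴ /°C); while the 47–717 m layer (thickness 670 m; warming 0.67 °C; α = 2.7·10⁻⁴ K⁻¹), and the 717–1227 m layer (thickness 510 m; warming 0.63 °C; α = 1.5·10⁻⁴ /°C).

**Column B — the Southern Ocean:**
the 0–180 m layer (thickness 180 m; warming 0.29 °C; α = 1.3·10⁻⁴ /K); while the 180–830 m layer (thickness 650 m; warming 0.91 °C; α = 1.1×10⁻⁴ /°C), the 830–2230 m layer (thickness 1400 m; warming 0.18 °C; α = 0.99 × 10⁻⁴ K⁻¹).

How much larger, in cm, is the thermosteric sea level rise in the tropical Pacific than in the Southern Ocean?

A 0–47 m: 47 × 2.5×10⁻⁴ × 1.3 = 0.015275 m
A Layer 2: 0.67 × 2.7×10⁻⁴ × 670 = 0.121203 m
A 510 × 1.5×10⁻⁴ × 0.63 = 0.048195 m
A total: 0.184673 m
B 180 × 1.3×10⁻⁴ × 0.29 = 0.006786 m
B 650 × 0.91 × 1.1×10⁻⁴ = 0.065065 m
B 0.18 × 1400 × 0.99×10⁻⁴ = 0.024948 m
B total: 0.096799 m
Difference: 0.184673 − 0.096799 = 0.087874 m

8.79 cm larger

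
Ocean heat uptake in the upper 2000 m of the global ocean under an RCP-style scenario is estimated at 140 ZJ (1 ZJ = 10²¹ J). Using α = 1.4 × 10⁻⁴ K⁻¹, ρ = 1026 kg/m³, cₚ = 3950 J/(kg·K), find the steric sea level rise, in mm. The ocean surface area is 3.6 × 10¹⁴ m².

about 13.4 mm

Per unit area: Q = 140×10²¹ / (3.6×10¹⁴) ≈ 3.889×10⁸ J/m²
Δh = αQ/(ρcₚ) = 1.4×10⁻⁴ × 3.889×10⁸ / (1026 × 3950) ≈ 0.013435 m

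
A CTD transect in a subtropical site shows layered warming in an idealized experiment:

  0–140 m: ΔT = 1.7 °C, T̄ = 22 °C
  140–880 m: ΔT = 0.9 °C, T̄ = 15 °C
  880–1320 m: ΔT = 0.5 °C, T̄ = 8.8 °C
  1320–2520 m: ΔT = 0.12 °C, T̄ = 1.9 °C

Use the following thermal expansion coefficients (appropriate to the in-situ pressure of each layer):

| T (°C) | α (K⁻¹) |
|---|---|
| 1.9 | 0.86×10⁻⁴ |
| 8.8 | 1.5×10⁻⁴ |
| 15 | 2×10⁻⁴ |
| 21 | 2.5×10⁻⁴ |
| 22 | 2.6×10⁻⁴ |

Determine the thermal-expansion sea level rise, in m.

Δh ≈ 0.24 m

Layer 1 at 22 °C → α = 2.6×10⁻⁴ K⁻¹
Layer 2 at 15 °C → α = 2×10⁻⁴ K⁻¹
Layer 3 at 8.8 °C → α = 1.5×10⁻⁴ K⁻¹
Layer 4 at 1.9 °C → α = 0.86×10⁻⁴ K⁻¹
Layer 1: 1.7 × 2.6×10⁻⁴ × 140 = 0.06188 m
0.9 × 740 × 2×10⁻⁴ = 0.13320 m
Layer 3: 440 × 0.5 × 1.5×10⁻⁴ = 0.03300 m
1320–2520 m: 1200 × 0.86×10⁻⁴ × 0.12 = 0.012384 m
Δh = 0.06188 + 0.13320 + 0.03300 + 0.012384 = 0.240464 m ≈ 0.24 m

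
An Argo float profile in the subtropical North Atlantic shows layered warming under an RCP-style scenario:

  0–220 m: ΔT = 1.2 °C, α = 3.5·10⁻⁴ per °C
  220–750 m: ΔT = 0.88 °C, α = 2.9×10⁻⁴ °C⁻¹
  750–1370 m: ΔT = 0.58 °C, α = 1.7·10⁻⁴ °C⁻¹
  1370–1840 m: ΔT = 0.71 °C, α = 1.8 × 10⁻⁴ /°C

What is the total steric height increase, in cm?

0–220 m: 3.5×10⁻⁴ × 1.2 × 220 = 0.09240 m
530 × 2.9×10⁻⁴ × 0.88 = 0.135256 m
Layer 3: 0.58 × 1.7×10⁻⁴ × 620 = 0.061132 m
Layer 4: 0.71 × 470 × 1.8×10⁻⁴ = 0.060066 m
Δh = 0.09240 + 0.135256 + 0.061132 + 0.060066 = 0.348854 m ≈ 34.9 cm

34.9 cm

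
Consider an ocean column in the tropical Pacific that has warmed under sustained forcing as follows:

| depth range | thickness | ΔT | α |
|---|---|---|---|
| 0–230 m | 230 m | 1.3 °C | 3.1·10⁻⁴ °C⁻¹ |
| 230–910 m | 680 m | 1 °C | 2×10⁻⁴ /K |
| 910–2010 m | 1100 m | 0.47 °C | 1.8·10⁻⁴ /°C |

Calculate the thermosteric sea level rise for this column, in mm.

Δh ≈ 322 mm

Layer 1: 3.1×10⁻⁴ × 1.3 × 230 = 0.09269 m
230–910 m: 680 × 1 × 2×10⁻⁴ = 0.13600 m
910–2010 m: 0.47 × 1100 × 1.8×10⁻⁴ = 0.09306 m
Δh = 0.09269 + 0.13600 + 0.09306 = 0.32175 m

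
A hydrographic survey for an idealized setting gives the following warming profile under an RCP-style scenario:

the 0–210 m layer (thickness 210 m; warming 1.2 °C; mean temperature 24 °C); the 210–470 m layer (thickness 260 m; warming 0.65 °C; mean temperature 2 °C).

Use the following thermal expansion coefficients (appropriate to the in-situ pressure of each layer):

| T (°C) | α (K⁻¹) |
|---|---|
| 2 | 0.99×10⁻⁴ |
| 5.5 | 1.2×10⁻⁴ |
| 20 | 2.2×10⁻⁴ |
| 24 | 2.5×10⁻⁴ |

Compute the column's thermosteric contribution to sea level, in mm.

79.7 mm

Layer 1 at 24 °C → α = 2.5×10⁻⁴ K⁻¹
Layer 2 at 2 °C → α = 0.99×10⁻⁴ K⁻¹
0–210 m: 210 × 1.2 × 2.5×10⁻⁴ = 0.06300 m
0.65 × 0.99×10⁻⁴ × 260 = 0.016731 m
Δh = 0.06300 + 0.016731 = 0.079731 m ≈ 79.7 mm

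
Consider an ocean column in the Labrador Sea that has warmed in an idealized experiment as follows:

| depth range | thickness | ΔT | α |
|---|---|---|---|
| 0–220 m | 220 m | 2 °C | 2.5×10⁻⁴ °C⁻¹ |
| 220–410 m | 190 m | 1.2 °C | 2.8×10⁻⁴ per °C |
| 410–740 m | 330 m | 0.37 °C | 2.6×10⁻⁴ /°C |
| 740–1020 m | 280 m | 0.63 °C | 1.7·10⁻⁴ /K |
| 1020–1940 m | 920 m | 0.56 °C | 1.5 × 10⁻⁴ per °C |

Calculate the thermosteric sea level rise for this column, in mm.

313 mm

Layer 1: 220 × 2 × 2.5×10⁻⁴ = 0.11000 m
Layer 2: 1.2 × 2.8×10⁻⁴ × 190 = 0.06384 m
410–740 m: 0.37 × 2.6×10⁻⁴ × 330 = 0.031746 m
740–1020 m: 1.7×10⁻⁴ × 280 × 0.63 = 0.029988 m
Layer 5: 920 × 0.56 × 1.5×10⁻⁴ = 0.07728 m
Δh = 0.11000 + 0.06384 + 0.031746 + 0.029988 + 0.07728 = 0.312854 m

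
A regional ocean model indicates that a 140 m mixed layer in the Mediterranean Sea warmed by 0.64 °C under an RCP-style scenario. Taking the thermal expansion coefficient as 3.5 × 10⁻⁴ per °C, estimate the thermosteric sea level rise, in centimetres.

Δh = αΔT·H = 3.5×10⁻⁴ × 0.64 × 140 = 0.03136 m

Δh ≈ 3.14 cm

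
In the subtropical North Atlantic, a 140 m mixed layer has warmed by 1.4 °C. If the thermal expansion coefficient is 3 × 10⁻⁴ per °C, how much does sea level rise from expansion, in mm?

about 58.8 mm

Δh = αΔT·H = 3×10⁻⁴ × 1.4 × 140 = 0.05880 m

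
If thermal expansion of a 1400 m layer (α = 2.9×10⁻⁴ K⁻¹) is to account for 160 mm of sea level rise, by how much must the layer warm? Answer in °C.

ΔT = Δh/(αH) = 0.16 / (2.9×10⁻⁴ × 1400) ≈ 0.3941 °C

ΔT ≈ 0.394 °C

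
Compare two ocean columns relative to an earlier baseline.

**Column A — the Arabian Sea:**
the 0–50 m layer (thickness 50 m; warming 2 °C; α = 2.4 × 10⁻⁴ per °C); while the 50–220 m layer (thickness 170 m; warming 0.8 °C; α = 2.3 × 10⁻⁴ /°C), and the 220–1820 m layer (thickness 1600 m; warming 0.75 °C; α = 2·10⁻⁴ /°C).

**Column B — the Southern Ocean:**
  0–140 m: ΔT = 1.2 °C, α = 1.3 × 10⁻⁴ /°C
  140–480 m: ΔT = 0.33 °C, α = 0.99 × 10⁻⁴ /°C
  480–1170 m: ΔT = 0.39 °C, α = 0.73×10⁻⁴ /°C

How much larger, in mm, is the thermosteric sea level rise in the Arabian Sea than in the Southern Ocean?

A 2 × 50 × 2.4×10⁻⁴ = 0.02400 m
A Layer 2: 2.3×10⁻⁴ × 0.8 × 170 = 0.03128 m
A 1600 × 2×10⁻⁴ × 0.75 = 0.24000 m
A total: 0.29528 m
B 0–140 m: 1.3×10⁻⁴ × 1.2 × 140 = 0.02184 m
B 0.33 × 0.99×10⁻⁴ × 340 = 0.0111078 m
B 480–1170 m: 690 × 0.73×10⁻⁴ × 0.39 = 0.0196443 m
B total: 0.0525921 m
Difference: 0.29528 − 0.0525921 = 0.2426879 m

243 mm larger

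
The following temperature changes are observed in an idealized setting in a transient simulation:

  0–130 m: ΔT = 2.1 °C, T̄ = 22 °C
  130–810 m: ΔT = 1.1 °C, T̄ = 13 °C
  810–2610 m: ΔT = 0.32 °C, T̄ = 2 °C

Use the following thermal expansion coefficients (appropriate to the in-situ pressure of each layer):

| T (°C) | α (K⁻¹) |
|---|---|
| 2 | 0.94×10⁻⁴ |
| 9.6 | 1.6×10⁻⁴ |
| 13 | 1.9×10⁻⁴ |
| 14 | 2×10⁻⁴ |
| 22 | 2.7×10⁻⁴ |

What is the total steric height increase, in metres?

0.270 m

Layer 1 at 22 °C → α = 2.7×10⁻⁴ K⁻¹
Layer 2 at 13 °C → α = 1.9×10⁻⁴ K⁻¹
Layer 3 at 2 °C → α = 0.94×10⁻⁴ K⁻¹
Layer 1: 130 × 2.7×10⁻⁴ × 2.1 = 0.07371 m
130–810 m: 680 × 1.1 × 1.9×10⁻⁴ = 0.14212 m
0.32 × 0.94×10⁻⁴ × 1800 = 0.054144 m
Δh = 0.07371 + 0.14212 + 0.054144 = 0.269974 m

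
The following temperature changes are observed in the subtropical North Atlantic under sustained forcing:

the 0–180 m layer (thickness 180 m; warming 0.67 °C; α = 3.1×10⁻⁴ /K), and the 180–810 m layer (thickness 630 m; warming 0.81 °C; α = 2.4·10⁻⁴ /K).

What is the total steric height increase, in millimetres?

0.67 × 180 × 3.1×10⁻⁴ = 0.037386 m
180–810 m: 0.81 × 2.4×10⁻⁴ × 630 = 0.122472 m
Δh = 0.037386 + 0.122472 = 0.159858 m

Δh ≈ 160 mm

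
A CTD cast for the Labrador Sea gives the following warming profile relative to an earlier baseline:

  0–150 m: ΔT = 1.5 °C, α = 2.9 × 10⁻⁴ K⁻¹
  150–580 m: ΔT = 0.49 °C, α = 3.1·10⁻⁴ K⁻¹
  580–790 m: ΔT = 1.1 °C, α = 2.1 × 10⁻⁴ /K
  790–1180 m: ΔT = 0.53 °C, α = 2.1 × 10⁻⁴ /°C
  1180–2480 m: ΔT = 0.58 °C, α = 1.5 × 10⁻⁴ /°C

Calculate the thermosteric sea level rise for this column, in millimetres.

Layer 1: 1.5 × 150 × 2.9×10⁻⁴ = 0.06525 m
Layer 2: 430 × 0.49 × 3.1×10⁻⁴ = 0.065317 m
Layer 3: 2.1×10⁻⁴ × 1.1 × 210 = 0.04851 m
Layer 4: 0.53 × 2.1×10⁻⁴ × 390 = 0.043407 m
Layer 5: 0.58 × 1300 × 1.5×10⁻⁴ = 0.11310 m
Δh = 0.06525 + 0.065317 + 0.04851 + 0.043407 + 0.11310 = 0.335584 m ≈ 336 mm

Δh ≈ 336 mm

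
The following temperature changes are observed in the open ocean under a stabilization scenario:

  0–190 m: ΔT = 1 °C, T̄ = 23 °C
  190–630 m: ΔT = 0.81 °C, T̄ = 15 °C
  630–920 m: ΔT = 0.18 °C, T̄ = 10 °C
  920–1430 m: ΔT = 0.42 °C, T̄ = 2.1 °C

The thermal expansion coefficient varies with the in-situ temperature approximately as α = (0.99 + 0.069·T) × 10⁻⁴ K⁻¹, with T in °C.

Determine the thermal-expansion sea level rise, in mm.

Layer 1: α = (0.99 + 0.069×23)×10⁻⁴ = 2.577×10⁻⁴ K⁻¹
Layer 2: α = (0.99 + 0.069×15)×10⁻⁴ = 2.025×10⁻⁴ K⁻¹
Layer 3: α = (0.99 + 0.069×10)×10⁻⁴ = 1.68×10⁻⁴ K⁻¹
Layer 4: α = (0.99 + 0.069×2.1)×10⁻⁴ = 1.1349×10⁻⁴ K⁻¹
Layer 1: 190 × 2.577×10⁻⁴ × 1 = 0.048963 m
190–630 m: 440 × 2.025×10⁻⁴ × 0.81 = 0.072171 m
630–920 m: 1.68×10⁻⁴ × 290 × 0.18 = 0.0087696 m
Layer 4: 510 × 0.42 × 1.1349×10⁻⁴ = 0.024309558 m
Δh = 0.048963 + 0.072171 + 0.0087696 + 0.024309558 = 0.154213158 m

Δh ≈ 150 mm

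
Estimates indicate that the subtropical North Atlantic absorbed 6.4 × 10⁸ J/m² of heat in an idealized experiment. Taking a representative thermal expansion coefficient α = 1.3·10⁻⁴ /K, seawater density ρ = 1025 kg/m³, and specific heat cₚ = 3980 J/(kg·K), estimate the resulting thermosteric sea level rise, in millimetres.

Δh = αQ/(ρcₚ) = 1.3×10⁻⁴ × 6.4×10⁸ / (1025 × 3980) ≈ 0.020395 m

about 20 mm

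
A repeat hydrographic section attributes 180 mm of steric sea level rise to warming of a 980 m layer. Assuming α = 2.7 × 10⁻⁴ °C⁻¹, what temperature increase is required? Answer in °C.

ΔT ≈ 0.680 °C

ΔT = Δh/(αH) = 0.18 / (2.7×10⁻⁴ × 980) ≈ 0.6803 °C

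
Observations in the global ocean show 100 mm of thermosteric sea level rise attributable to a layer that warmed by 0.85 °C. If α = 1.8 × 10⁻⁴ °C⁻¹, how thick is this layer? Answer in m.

H ≈ 650 m

H = Δh/(αΔT) = 0.1 / (1.8×10⁻⁴ × 0.85) ≈ 653.6 m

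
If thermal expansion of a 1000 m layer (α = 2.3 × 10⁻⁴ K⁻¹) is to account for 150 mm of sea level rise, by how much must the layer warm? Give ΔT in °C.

ΔT = Δh/(αH) = 0.15 / (2.3×10⁻⁴ × 1000) ≈ 0.6522 °C

ΔT ≈ 0.652 °C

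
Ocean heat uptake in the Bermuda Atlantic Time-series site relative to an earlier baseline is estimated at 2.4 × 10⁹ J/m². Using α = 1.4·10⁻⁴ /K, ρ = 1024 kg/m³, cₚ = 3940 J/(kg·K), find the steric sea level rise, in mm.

Δh = αQ/(ρcₚ) = 1.4×10⁻⁴ × 2.4×10⁹ / (1024 × 3940) ≈ 0.08328 m

Δh ≈ 83.3 mm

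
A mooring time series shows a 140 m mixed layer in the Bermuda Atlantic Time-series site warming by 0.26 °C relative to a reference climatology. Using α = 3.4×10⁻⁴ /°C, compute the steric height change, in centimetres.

1.2 cm

Δh = αΔT·H = 3.4×10⁻⁴ × 0.26 × 140 = 0.012376 m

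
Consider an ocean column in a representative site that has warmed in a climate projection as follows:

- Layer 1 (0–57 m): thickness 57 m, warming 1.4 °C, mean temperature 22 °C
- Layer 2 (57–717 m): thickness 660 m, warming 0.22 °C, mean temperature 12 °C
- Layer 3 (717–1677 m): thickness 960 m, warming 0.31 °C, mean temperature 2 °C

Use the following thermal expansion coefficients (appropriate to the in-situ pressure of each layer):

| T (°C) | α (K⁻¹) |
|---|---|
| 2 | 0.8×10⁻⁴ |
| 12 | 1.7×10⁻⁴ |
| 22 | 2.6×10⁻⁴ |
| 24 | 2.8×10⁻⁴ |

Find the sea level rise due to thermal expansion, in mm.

about 69.2 mm

Layer 1 at 22 °C → α = 2.6×10⁻⁴ K⁻¹
Layer 2 at 12 °C → α = 1.7×10⁻⁴ K⁻¹
Layer 3 at 2 °C → α = 0.8×10⁻⁴ K⁻¹
57 × 2.6×10⁻⁴ × 1.4 = 0.020748 m
Layer 2: 1.7×10⁻⁴ × 0.22 × 660 = 0.024684 m
717–1677 m: 0.31 × 0.8×10⁻⁴ × 960 = 0.023808 m
Δh = 0.020748 + 0.024684 + 0.023808 = 0.06924 m ≈ 69.2 mm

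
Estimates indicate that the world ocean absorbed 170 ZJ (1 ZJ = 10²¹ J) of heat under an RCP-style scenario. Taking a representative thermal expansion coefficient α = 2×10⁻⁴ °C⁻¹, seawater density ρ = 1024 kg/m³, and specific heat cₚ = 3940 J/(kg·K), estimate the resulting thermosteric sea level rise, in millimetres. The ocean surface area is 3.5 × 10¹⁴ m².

24.1 mm

Per unit area: Q = 170×10²¹ / (3.5×10¹⁴) ≈ 4.857×10⁸ J/m²
Δh = αQ/(ρcₚ) = 2×10⁻⁴ × 4.857×10⁸ / (1024 × 3940) ≈ 0.024077 m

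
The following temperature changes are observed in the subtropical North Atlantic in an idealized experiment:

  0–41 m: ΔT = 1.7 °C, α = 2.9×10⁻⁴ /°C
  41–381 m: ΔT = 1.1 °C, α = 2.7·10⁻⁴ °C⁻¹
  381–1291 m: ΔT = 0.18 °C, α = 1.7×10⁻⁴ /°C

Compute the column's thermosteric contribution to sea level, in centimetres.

Layer 1: 2.9×10⁻⁴ × 41 × 1.7 = 0.020213 m
41–381 m: 2.7×10⁻⁴ × 1.1 × 340 = 0.10098 m
0.18 × 1.7×10⁻⁴ × 910 = 0.027846 m
Δh = 0.020213 + 0.10098 + 0.027846 = 0.149039 m ≈ 14.9 cm

about 14.9 cm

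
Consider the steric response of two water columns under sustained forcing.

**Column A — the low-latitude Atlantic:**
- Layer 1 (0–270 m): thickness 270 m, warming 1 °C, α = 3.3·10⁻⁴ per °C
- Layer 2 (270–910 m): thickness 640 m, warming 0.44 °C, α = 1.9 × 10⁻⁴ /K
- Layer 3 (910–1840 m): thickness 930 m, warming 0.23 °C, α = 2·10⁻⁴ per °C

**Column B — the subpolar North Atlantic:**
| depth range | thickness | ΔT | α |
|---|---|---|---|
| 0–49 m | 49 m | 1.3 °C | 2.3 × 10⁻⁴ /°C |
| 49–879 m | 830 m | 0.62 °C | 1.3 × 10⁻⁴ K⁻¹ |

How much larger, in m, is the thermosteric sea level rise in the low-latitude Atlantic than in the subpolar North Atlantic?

Δh_A − Δh_B ≈ 0.104 m

A 270 × 3.3×10⁻⁴ × 1 = 0.08910 m
A 0.44 × 640 × 1.9×10⁻⁴ = 0.053504 m
A 910–1840 m: 930 × 2×10⁻⁴ × 0.23 = 0.04278 m
A total: 0.185384 m
B 0–49 m: 49 × 2.3×10⁻⁴ × 1.3 = 0.014651 m
B 0.62 × 830 × 1.3×10⁻⁴ = 0.066898 m
B total: 0.081549 m
Difference: 0.185384 − 0.081549 = 0.103835 m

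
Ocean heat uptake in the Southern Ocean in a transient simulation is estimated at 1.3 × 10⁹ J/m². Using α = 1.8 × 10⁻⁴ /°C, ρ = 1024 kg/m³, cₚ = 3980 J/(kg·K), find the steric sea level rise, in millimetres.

Δh ≈ 57.4 mm

Δh = αQ/(ρcₚ) = 1.8×10⁻⁴ × 1.3×10⁹ / (1024 × 3980) ≈ 0.057416 m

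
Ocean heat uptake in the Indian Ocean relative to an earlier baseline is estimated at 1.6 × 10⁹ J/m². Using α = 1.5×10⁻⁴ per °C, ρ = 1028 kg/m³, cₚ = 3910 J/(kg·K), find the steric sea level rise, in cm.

Δh ≈ 5.97 cm

Δh = αQ/(ρcₚ) = 1.5×10⁻⁴ × 1.6×10⁹ / (1028 × 3910) ≈ 0.059709 m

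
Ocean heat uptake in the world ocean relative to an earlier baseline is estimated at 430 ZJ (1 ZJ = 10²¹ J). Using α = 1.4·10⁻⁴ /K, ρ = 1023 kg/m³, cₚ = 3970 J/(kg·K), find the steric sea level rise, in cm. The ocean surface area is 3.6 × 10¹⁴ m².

Per unit area: Q = 430×10²¹ / (3.6×10¹⁴) ≈ 1.194×10⁹ J/m²
Δh = αQ/(ρcₚ) = 1.4×10⁻⁴ × 1.194×10⁹ / (1023 × 3970) ≈ 0.041159 m

4.12 cm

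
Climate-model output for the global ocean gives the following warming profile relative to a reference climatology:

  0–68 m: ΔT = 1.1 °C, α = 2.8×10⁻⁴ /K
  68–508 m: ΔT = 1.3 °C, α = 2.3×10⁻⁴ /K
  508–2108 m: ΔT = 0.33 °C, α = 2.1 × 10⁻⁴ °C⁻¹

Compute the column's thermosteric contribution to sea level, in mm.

Layer 1: 2.8×10⁻⁴ × 1.1 × 68 = 0.020944 m
Layer 2: 1.3 × 440 × 2.3×10⁻⁴ = 0.13156 m
1600 × 0.33 × 2.1×10⁻⁴ = 0.11088 m
Δh = 0.020944 + 0.13156 + 0.11088 = 0.263384 m

263 mm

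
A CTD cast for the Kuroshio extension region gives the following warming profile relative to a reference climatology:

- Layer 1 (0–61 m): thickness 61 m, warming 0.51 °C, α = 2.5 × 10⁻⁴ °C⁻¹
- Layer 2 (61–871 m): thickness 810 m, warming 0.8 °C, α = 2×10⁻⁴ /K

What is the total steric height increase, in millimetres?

about 137 mm

Layer 1: 61 × 2.5×10⁻⁴ × 0.51 = 0.0077775 m
0.8 × 2×10⁻⁴ × 810 = 0.12960 m
Δh = 0.0077775 + 0.12960 = 0.1373775 m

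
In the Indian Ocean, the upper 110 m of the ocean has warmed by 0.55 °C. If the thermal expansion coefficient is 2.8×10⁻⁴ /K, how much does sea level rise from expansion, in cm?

Δh = αΔT·H = 2.8×10⁻⁴ × 0.55 × 110 = 0.01694 m

Δh ≈ 1.69 cm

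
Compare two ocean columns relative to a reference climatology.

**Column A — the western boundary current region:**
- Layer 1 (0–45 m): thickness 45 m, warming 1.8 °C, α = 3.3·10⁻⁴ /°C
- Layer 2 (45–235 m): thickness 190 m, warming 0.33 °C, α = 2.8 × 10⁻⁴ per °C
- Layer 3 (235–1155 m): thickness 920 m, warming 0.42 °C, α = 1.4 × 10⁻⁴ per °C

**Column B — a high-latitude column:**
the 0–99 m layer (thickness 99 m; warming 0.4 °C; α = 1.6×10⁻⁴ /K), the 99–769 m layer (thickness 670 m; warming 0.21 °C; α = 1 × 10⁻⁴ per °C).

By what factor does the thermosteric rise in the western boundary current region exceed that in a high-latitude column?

4.8

A Layer 1: 3.3×10⁻⁴ × 1.8 × 45 = 0.02673 m
A 2.8×10⁻⁴ × 190 × 0.33 = 0.017556 m
A 235–1155 m: 0.42 × 920 × 1.4×10⁻⁴ = 0.054096 m
A total: 0.098382 m
B Layer 1: 0.4 × 1.6×10⁻⁴ × 99 = 0.006336 m
B Layer 2: 1×10⁻⁴ × 670 × 0.21 = 0.01407 m
B total: 0.020406 m
Ratio: 0.098382 / 0.020406 ≈ 4.821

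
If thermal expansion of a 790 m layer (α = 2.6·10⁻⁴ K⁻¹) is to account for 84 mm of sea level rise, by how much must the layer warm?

ΔT = Δh/(αH) = 0.084 / (2.6×10⁻⁴ × 790) ≈ 0.4090 °C

about 0.409 °C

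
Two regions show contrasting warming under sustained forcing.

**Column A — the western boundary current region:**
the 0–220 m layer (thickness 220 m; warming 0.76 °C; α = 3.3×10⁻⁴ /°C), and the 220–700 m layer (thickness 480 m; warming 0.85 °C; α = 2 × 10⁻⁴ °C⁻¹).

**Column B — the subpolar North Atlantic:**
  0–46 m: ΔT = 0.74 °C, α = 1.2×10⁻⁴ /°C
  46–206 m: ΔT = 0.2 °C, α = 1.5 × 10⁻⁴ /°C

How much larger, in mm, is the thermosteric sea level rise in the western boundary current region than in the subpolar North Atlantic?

A 220 × 3.3×10⁻⁴ × 0.76 = 0.055176 m
A Layer 2: 2×10⁻⁴ × 480 × 0.85 = 0.08160 m
A total: 0.136776 m
B 1.2×10⁻⁴ × 46 × 0.74 = 0.0040848 m
B 1.5×10⁻⁴ × 160 × 0.2 = 0.00480 m
B total: 0.0088848 m
Difference: 0.136776 − 0.0088848 = 0.1278912 m

128 mm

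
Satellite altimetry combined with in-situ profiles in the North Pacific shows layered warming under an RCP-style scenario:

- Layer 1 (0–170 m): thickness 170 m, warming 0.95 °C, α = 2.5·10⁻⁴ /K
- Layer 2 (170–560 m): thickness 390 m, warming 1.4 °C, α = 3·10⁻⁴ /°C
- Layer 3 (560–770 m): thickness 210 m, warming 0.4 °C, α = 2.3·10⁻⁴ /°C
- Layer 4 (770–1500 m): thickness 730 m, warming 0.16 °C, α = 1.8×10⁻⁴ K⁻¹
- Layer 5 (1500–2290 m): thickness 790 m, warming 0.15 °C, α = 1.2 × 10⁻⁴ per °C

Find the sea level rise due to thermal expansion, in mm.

Layer 1: 2.5×10⁻⁴ × 170 × 0.95 = 0.040375 m
170–560 m: 390 × 3×10⁻⁴ × 1.4 = 0.16380 m
Layer 3: 0.4 × 2.3×10⁻⁴ × 210 = 0.01932 m
770–1500 m: 0.16 × 730 × 1.8×10⁻⁴ = 0.021024 m
1500–2290 m: 1.2×10⁻⁴ × 790 × 0.15 = 0.01422 m
Δh = 0.040375 + 0.16380 + 0.01932 + 0.021024 + 0.01422 = 0.258739 m ≈ 260 mm

260 mm of thermosteric rise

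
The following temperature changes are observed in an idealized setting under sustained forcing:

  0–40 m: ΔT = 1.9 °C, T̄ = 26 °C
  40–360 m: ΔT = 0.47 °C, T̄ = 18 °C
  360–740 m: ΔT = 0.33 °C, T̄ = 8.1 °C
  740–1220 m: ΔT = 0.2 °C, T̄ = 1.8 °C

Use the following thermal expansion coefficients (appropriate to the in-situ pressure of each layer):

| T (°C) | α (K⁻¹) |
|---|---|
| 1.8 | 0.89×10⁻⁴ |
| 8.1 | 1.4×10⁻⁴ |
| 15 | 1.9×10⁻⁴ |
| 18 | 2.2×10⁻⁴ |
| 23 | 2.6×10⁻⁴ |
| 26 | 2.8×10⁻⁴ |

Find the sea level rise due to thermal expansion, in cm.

8.0 cm

Layer 1 at 26 °C → α = 2.8×10⁻⁴ K⁻¹
Layer 2 at 18 °C → α = 2.2×10⁻⁴ K⁻¹
Layer 3 at 8.1 °C → α = 1.4×10⁻⁴ K⁻¹
Layer 4 at 1.8 °C → α = 0.89×10⁻⁴ K⁻¹
0–40 m: 1.9 × 40 × 2.8×10⁻⁴ = 0.02128 m
Layer 2: 0.47 × 320 × 2.2×10⁻⁴ = 0.033088 m
1.4×10⁻⁴ × 0.33 × 380 = 0.017556 m
740–1220 m: 0.89×10⁻⁴ × 480 × 0.2 = 0.008544 m
Δh = 0.02128 + 0.033088 + 0.017556 + 0.008544 = 0.080468 m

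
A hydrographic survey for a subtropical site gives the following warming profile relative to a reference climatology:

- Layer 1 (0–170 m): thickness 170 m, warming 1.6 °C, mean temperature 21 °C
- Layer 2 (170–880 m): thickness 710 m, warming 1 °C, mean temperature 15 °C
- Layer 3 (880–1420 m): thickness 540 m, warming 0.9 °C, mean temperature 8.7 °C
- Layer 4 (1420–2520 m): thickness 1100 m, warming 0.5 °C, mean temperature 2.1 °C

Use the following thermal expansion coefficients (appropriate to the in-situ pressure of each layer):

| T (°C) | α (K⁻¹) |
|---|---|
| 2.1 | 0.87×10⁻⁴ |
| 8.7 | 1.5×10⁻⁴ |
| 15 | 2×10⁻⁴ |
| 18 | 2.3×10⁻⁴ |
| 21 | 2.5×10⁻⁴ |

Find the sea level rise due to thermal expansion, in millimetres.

Layer 1 at 21 °C → α = 2.5×10⁻⁴ K⁻¹
Layer 2 at 15 °C → α = 2×10⁻⁴ K⁻¹
Layer 3 at 8.7 °C → α = 1.5×10⁻⁴ K⁻¹
Layer 4 at 2.1 °C → α = 0.87×10⁻⁴ K⁻¹
2.5×10⁻⁴ × 170 × 1.6 = 0.06800 m
170–880 m: 1 × 2×10⁻⁴ × 710 = 0.14200 m
Layer 3: 0.9 × 540 × 1.5×10⁻⁴ = 0.07290 m
0.87×10⁻⁴ × 0.5 × 1100 = 0.04785 m
Δh = 0.06800 + 0.14200 + 0.07290 + 0.04785 = 0.33075 m ≈ 330 mm

Δh ≈ 330 mm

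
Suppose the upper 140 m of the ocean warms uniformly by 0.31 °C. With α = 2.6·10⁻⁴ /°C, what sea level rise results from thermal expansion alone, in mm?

11 mm of thermosteric rise

Δh = αΔT·H = 2.6×10⁻⁴ × 0.31 × 140 = 0.011284 m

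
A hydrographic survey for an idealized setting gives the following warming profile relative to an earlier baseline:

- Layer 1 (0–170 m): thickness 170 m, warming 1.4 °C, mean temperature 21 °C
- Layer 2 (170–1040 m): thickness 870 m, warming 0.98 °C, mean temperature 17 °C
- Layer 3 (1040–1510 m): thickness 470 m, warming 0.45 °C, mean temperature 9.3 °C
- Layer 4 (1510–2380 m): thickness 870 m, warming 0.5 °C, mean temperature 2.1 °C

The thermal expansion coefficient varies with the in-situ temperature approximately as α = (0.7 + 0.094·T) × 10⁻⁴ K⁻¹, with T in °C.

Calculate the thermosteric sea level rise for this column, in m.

0.33 m of thermosteric rise

Layer 1: α = (0.7 + 0.094×21)×10⁻⁴ = 2.674×10⁻⁴ K⁻¹
Layer 2: α = (0.7 + 0.094×17)×10⁻⁴ = 2.298×10⁻⁴ K⁻¹
Layer 3: α = (0.7 + 0.094×9.3)×10⁻⁴ = 1.5742×10⁻⁴ K⁻¹
Layer 4: α = (0.7 + 0.094×2.1)×10⁻⁴ = 0.8974×10⁻⁴ K⁻¹
0–170 m: 2.674×10⁻⁴ × 1.4 × 170 = 0.0636412 m
170–1040 m: 0.98 × 2.298×10⁻⁴ × 870 = 0.19592748 m
1.5742×10⁻⁴ × 470 × 0.45 = 0.03329433 m
870 × 0.5 × 0.8974×10⁻⁴ = 0.0390369 m
Δh = 0.0636412 + 0.19592748 + 0.03329433 + 0.0390369 = 0.33189991 m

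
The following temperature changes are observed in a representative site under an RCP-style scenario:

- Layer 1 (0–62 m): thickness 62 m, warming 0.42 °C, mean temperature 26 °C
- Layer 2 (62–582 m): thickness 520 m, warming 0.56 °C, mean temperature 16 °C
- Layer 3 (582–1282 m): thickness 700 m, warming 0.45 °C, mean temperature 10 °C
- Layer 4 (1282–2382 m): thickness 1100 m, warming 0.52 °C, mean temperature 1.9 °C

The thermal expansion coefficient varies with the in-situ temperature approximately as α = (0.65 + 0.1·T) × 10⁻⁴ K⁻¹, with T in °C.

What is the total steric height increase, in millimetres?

Δh ≈ 170 mm

Layer 1: α = (0.65 + 0.1×26)×10⁻⁴ = 3.25×10⁻⁴ K⁻¹
Layer 2: α = (0.65 + 0.1×16)×10⁻⁴ = 2.25×10⁻⁴ K⁻¹
Layer 3: α = (0.65 + 0.1×10)×10⁻⁴ = 1.65×10⁻⁴ K⁻¹
Layer 4: α = (0.65 + 0.1×1.9)×10⁻⁴ = 0.84×10⁻⁴ K⁻¹
Layer 1: 62 × 3.25×10⁻⁴ × 0.42 = 0.008463 m
520 × 0.56 × 2.25×10⁻⁴ = 0.06552 m
Layer 3: 700 × 1.65×10⁻⁴ × 0.45 = 0.051975 m
Layer 4: 0.84×10⁻⁴ × 1100 × 0.52 = 0.048048 m
Δh = 0.008463 + 0.06552 + 0.051975 + 0.048048 = 0.174006 m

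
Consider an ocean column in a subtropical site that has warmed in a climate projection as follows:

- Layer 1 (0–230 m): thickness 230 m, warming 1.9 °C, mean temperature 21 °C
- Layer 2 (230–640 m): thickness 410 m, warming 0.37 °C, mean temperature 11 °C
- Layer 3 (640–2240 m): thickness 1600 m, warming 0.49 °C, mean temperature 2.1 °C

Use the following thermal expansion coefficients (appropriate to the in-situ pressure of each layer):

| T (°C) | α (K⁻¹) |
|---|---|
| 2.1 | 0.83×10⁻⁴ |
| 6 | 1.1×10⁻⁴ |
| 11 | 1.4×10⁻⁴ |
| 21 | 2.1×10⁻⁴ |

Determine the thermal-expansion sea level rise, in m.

Layer 1 at 21 °C → α = 2.1×10⁻⁴ K⁻¹
Layer 2 at 11 °C → α = 1.4×10⁻⁴ K⁻¹
Layer 3 at 2.1 °C → α = 0.83×10⁻⁴ K⁻¹
0–230 m: 230 × 2.1×10⁻⁴ × 1.9 = 0.09177 m
0.37 × 1.4×10⁻⁴ × 410 = 0.021238 m
1600 × 0.49 × 0.83×10⁻⁴ = 0.065072 m
Δh = 0.09177 + 0.021238 + 0.065072 = 0.17808 m

Δh = 0.178 m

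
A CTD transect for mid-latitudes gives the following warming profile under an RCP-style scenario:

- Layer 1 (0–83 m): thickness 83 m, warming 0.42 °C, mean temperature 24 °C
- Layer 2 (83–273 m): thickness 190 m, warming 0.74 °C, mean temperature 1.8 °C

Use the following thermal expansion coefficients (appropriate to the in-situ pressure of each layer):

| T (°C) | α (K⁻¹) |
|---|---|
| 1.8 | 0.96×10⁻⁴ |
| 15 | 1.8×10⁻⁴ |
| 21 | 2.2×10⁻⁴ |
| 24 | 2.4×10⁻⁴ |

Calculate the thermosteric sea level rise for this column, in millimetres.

Layer 1 at 24 °C → α = 2.4×10⁻⁴ K⁻¹
Layer 2 at 1.8 °C → α = 0.96×10⁻⁴ K⁻¹
0–83 m: 0.42 × 2.4×10⁻⁴ × 83 = 0.0083664 m
190 × 0.96×10⁻⁴ × 0.74 = 0.0134976 m
Δh = 0.0083664 + 0.0134976 = 0.021864 m

21.9 mm of thermosteric rise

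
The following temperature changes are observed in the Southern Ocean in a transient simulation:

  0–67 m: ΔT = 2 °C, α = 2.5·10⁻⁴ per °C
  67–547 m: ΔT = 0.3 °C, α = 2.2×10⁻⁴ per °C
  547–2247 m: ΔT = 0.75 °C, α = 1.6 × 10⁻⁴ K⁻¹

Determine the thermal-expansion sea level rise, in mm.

0–67 m: 67 × 2 × 2.5×10⁻⁴ = 0.03350 m
480 × 2.2×10⁻⁴ × 0.3 = 0.03168 m
Layer 3: 1700 × 1.6×10⁻⁴ × 0.75 = 0.20400 m
Δh = 0.03350 + 0.03168 + 0.20400 = 0.26918 m ≈ 269 mm

269 mm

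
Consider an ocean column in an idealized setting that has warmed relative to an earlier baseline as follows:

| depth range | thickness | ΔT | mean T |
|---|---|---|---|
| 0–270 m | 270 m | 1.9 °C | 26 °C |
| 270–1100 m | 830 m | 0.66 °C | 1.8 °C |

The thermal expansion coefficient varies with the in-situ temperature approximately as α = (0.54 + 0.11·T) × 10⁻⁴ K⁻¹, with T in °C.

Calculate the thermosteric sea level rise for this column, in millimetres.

215 mm of thermosteric rise

Layer 1: α = (0.54 + 0.11×26)×10⁻⁴ = 3.4×10⁻⁴ K⁻¹
Layer 2: α = (0.54 + 0.11×1.8)×10⁻⁴ = 0.738×10⁻⁴ K⁻¹
0–270 m: 3.4×10⁻⁴ × 1.9 × 270 = 0.17442 m
270–1100 m: 0.738×10⁻⁴ × 0.66 × 830 = 0.04042764 m
Δh = 0.17442 + 0.04042764 = 0.21484764 m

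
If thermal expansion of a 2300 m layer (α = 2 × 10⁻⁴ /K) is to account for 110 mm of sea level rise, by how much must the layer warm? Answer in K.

ΔT ≈ 0.239 K

ΔT = Δh/(αH) = 0.11 / (2×10⁻⁴ × 2300) ≈ 0.2391 K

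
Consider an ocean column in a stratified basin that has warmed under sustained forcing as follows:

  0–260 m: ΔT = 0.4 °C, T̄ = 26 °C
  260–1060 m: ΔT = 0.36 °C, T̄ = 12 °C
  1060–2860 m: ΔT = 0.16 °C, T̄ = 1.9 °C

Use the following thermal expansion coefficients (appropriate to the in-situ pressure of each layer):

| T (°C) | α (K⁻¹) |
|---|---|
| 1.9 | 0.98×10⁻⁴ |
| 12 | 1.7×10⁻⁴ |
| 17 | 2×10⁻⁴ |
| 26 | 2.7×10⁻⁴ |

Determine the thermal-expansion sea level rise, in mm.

Layer 1 at 26 °C → α = 2.7×10⁻⁴ K⁻¹
Layer 2 at 12 °C → α = 1.7×10⁻⁴ K⁻¹
Layer 3 at 1.9 °C → α = 0.98×10⁻⁴ K⁻¹
Layer 1: 0.4 × 2.7×10⁻⁴ × 260 = 0.02808 m
260–1060 m: 0.36 × 800 × 1.7×10⁻⁴ = 0.04896 m
Layer 3: 0.16 × 0.98×10⁻⁴ × 1800 = 0.028224 m
Δh = 0.02808 + 0.04896 + 0.028224 = 0.105264 m ≈ 110 mm

Δh ≈ 110 mm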